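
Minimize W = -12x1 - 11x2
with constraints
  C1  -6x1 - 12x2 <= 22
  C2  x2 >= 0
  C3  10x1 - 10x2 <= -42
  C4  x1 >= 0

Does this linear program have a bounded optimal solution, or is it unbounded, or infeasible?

unbounded

From the feasible point (0, 21/5), moving in the direction (0, 1) keeps every constraint satisfied while W decreases without bound.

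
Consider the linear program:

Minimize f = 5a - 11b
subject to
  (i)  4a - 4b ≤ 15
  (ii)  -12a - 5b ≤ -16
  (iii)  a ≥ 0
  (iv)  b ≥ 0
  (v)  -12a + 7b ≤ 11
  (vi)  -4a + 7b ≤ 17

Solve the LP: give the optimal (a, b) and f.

a = 173/12, b = 32/3, minimum f = -181/4

Corner points and f = 5a - 11b:
  (15/4, 0) → f = 75/4
  (173/12, 32/3) → f = -181/4
  (4/3, 0) → f = 20/3
  (19/48, 9/4) → f = -1093/48
  (3/4, 20/7) → f = -775/28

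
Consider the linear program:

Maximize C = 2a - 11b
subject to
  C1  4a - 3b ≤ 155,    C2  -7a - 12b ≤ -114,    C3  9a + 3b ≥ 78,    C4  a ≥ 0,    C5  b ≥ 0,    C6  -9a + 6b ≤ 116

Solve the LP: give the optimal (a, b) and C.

Extreme points and C = 2a - 11b:
  (155/4, 0) → C = 155/2
  (198/29, 160/29) → C = -1364/29
  (114/7, 0) → C = 228/7
  (40/27, 194/9) → C = -6322/27
The feasible region is unbounded (it extends along (3, 4), (2, 3)), but C strictly decreases along every unbounded feasible direction, so there is no improving ray and the maximum is attained at a vertex.

The optimum lies where 4a - 3b = 155 and b = 0.
Solving simultaneously gives a = 155/4, b = 0.

a = 155/4, b = 0, maximum C = 155/2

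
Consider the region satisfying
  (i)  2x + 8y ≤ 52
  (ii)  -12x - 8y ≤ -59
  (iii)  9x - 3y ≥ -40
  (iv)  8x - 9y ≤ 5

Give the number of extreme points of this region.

3

Of the 6 pairwise boundary intersections, those satisfying every inequality are:
  (7/10, 253/40)
  (254/41, 203/41)
  (571/172, 103/43)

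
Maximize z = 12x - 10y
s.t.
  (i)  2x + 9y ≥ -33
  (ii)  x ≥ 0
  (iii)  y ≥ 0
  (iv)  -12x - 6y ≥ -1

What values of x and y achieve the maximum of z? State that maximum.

Vertices and z = 12x - 10y:
  (0, 0) → z = 0
  (0, 1/6) → z = -5/3
  (1/12, 0) → z = 1

At the optimal vertex, y = 0 and -12x - 6y = -1.
Solving simultaneously gives x = 1/12, y = 0.

x = 1/12, y = 0, maximum z = 1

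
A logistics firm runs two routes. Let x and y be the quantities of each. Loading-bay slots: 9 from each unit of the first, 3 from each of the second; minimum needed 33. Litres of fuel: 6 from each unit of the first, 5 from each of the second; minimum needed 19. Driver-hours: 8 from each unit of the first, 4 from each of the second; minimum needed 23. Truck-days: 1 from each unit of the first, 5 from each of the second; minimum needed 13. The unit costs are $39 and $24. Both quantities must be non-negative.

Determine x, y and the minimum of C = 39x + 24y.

x = 3, y = 2, minimum C = 165

Feasible corners and C = 39x + 24y:
  (0, 11) → C = 264
  (13, 0) → C = 507
  (3, 2) → C = 165
The feasible region is unbounded (it extends along (0, 1), (1, 0)), but C strictly increases along every unbounded feasible direction, so there is no improving ray and the minimum is attained at a vertex.

At the optimal vertex, 9x + 3y = 33 and x + 5y = 13.
Solving simultaneously gives x = 3, y = 2.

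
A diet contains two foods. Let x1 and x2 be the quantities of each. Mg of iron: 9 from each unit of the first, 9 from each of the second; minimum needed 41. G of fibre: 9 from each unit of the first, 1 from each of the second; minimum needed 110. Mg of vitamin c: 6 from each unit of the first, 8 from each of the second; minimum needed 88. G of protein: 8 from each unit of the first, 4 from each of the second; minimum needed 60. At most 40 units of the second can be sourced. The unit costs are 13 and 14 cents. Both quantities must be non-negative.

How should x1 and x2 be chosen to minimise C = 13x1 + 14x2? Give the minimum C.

x1 = 12, x2 = 2, minimum C = 184

The feasible region is unbounded (it extends along (1, 0)), but C strictly increases along every unbounded feasible direction, so there is no improving ray and the minimum is attained at a vertex.

The optimum lies where 9x1 + x2 = 110 and 6x1 + 8x2 = 88.
Solving simultaneously gives x1 = 12, x2 = 2.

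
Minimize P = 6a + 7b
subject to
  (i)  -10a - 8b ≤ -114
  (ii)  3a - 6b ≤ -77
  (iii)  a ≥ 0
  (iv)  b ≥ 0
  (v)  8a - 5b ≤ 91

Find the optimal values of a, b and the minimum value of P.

Extreme points and P = 6a + 7b:
  (17/21, 278/21) → P = 2048/21
  (0, 57/4) → P = 399/4
  (931/33, 889/33) → P = 11809/33
The feasible region is unbounded (it extends along (0, 1), (5, 8)), but P strictly increases along every unbounded feasible direction, so there is no improving ray and the minimum is attained at a vertex.

a = 17/21, b = 278/21, minimum P = 2048/21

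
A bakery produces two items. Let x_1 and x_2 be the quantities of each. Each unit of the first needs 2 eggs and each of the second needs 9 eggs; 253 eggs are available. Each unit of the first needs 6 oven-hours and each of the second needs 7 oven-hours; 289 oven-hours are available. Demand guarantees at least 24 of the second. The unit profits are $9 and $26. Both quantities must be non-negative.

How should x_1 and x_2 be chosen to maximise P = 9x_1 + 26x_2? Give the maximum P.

Vertices and P = 9x_1 + 26x_2:
  (0, 253/9) → P = 6578/9
  (0, 24) → P = 624
  (37/2, 24) → P = 1581/2

The binding constraints are 2x_1 + 9x_2 = 253 and x_2 = 24.
Solving simultaneously gives x_1 = 37/2, x_2 = 24.

x_1 = 37/2, x_2 = 24, maximum P = 1581/2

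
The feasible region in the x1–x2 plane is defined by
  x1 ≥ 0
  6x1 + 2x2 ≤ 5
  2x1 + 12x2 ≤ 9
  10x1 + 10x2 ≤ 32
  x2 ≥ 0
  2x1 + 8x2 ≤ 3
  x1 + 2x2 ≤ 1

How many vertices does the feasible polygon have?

The feasible vertices (each the meet of two boundaries and inside every other half-plane) are:
  (0, 0)
  (0, 3/8)
  (5/6, 0)
  (4/5, 1/10)
  (1/2, 1/4)

5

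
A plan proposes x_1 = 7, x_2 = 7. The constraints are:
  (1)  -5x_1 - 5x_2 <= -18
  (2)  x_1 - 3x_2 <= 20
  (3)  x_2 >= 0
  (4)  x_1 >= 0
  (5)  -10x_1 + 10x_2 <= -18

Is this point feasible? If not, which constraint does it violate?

not feasible — violates (5)

Constraint (5): -10x_1 + 10x_2 = 0, which is not ≤ -18. All other constraints are satisfied.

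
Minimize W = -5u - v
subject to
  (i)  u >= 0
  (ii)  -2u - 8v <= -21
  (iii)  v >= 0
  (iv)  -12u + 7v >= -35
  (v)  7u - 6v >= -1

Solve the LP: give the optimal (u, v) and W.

The optimum lies where -12u + 7v = -35 and 7u - 6v = -1.
Solving simultaneously gives u = 217/23, v = 257/23.

u = 217/23, v = 257/23, minimum W = -1342/23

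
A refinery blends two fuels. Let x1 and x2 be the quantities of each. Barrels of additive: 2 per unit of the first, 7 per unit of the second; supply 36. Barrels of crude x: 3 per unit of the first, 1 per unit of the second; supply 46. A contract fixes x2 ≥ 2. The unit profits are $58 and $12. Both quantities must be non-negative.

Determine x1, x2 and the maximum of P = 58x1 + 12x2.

Extreme points and P = 58x1 + 12x2:
  (0, 36/7) → P = 432/7
  (0, 2) → P = 24
  (11, 2) → P = 662

The binding constraints are 2x1 + 7x2 = 36 and x2 = 2.
Solving simultaneously gives x1 = 11, x2 = 2.

x1 = 11, x2 = 2, maximum P = 662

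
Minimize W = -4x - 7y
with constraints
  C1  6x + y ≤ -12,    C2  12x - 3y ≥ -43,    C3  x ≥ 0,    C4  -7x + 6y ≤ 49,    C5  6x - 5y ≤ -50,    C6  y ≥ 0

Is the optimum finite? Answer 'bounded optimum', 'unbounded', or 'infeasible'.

infeasible

The boundaries 6x - 5y = -50 and y = 0 meet at (-25/3, 0), but that point violates 12x - 3y ≥ -43. Every candidate vertex is excluded by some other constraint, so the feasible region is empty.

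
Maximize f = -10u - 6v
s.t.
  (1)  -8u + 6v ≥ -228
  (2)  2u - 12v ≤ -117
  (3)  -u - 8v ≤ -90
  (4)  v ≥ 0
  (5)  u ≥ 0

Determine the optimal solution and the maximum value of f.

u = 0, v = 45/4, maximum f = -135/2

Corner points and f = -10u - 6v:
  (573/14, 116/7) → f = -3561/7
  (36/7, 297/28) → f = -1611/14
  (0, 45/4) → f = -135/2
The feasible region is unbounded (it extends along (0, 1), (3, 4)), but f strictly decreases along every unbounded feasible direction, so there is no improving ray and the maximum is attained at a vertex.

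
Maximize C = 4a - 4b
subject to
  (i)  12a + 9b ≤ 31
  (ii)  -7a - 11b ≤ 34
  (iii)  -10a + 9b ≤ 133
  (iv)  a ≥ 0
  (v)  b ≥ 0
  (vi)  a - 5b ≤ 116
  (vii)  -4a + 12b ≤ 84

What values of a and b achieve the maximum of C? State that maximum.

Vertices and C = 4a - 4b:
  (0, 31/9) → C = -124/9
  (31/12, 0) → C = 31/3
  (0, 0) → C = 0

a = 31/12, b = 0, maximum C = 31/3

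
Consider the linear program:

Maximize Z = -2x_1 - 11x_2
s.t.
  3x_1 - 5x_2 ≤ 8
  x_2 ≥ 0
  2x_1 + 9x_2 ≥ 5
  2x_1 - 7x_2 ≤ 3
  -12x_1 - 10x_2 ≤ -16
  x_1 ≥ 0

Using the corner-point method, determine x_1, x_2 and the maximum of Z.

x_1 = 31/16, x_2 = 1/8, maximum Z = -21/4

The feasible region is unbounded (it extends along (0, 1), (5, 3)), but Z strictly decreases along every unbounded feasible direction, so there is no improving ray and the maximum is attained at a vertex.

The binding constraints are 2x_1 + 9x_2 = 5 and 2x_1 - 7x_2 = 3.
Solving simultaneously gives x_1 = 31/16, x_2 = 1/8.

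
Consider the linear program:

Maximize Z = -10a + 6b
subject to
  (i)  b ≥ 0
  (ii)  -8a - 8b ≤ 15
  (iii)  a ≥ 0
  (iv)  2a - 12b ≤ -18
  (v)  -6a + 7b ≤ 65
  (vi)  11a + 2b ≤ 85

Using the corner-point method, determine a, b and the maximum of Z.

a = 0, b = 65/7, maximum Z = 390/7

Extreme points and Z = -10a + 6b:
  (0, 3/2) → Z = 9
  (0, 65/7) → Z = 390/7
  (123/17, 46/17) → Z = -954/17
  (465/89, 1225/89) → Z = 2700/89

The optimum lies where a = 0 and -6a + 7b = 65.
Solving simultaneously gives a = 0, b = 65/7.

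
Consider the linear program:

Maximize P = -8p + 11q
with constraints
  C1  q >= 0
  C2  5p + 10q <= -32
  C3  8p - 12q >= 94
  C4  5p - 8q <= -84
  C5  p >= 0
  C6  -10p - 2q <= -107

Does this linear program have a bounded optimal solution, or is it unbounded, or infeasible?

infeasible

The boundaries 8p - 12q = 94 and 5p - 8q = -84 meet at (440, 571/2), but that point violates 5p + 10q ≤ -32. Every candidate vertex is excluded by some other constraint, so the feasible region is empty.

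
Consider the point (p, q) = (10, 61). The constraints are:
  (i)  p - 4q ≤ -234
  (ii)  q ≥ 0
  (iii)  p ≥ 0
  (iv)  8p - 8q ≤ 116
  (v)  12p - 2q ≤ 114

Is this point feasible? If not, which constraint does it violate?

feasible

(i): -234 ≤ -234 ✓
(ii): 61 ≥ 0 ✓
(iii): 10 ≥ 0 ✓
(iv): -408 ≤ 116 ✓
(v): -2 ≤ 114 ✓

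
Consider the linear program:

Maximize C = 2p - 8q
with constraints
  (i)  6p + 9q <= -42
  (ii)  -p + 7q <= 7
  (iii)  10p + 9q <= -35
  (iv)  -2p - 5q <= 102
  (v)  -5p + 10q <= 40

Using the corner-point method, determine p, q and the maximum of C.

p = 743/32, q = -475/16, maximum C = 4543/16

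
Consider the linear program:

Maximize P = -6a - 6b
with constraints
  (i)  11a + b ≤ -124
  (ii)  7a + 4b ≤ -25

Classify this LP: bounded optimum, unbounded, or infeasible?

unbounded

From the feasible point (-471/37, 593/37), moving in the direction (1, -11) keeps every constraint satisfied while P increases without bound.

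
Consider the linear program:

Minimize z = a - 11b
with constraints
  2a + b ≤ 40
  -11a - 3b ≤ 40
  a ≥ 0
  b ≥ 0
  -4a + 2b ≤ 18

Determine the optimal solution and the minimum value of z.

Corner points and z = a - 11b:
  (20, 0) → z = 20
  (31/4, 49/2) → z = -1047/4
  (0, 0) → z = 0
  (0, 9) → z = -99

At the optimal vertex, 2a + b = 40 and -4a + 2b = 18.
Solving simultaneously gives a = 31/4, b = 49/2.

a = 31/4, b = 49/2, minimum z = -1047/4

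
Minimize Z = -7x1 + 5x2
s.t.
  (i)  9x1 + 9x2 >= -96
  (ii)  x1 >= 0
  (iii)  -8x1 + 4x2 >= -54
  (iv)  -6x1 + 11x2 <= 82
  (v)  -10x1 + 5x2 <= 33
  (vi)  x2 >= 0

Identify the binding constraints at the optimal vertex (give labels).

Vertices and Z = -7x1 + 5x2:
  (0, 33/5) → Z = 33
  (0, 0) → Z = 0
  (461/32, 245/16) → Z = -777/32
  (27/4, 0) → Z = -189/4
  (47/80, 311/40) → Z = 2781/80

The minimum is at (27/4, 0). Substituting into each constraint, equality holds for (iii) and (vi); the remaining constraints have slack.

(iii) and (vi)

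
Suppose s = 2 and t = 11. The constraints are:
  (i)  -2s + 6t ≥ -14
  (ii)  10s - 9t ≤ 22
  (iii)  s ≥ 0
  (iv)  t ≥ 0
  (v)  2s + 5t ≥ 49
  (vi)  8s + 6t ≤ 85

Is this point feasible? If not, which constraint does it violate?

(i): 62 ≥ -14 ✓
(ii): -79 ≤ 22 ✓
(iii): 2 ≥ 0 ✓
(iv): 11 ≥ 0 ✓
(v): 59 ≥ 49 ✓
(vi): 82 ≤ 85 ✓

feasible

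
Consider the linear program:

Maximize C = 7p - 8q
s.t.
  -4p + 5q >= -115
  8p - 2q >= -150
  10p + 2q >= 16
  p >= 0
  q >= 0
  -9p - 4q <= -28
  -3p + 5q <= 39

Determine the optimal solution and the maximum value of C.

p = 154, q = 501/5, maximum C = 1382/5

Corner points and C = 7p - 8q:
  (115/4, 0) → C = 805/4
  (154, 501/5) → C = 1382/5
  (4/11, 68/11) → C = -516/11
  (1/28, 219/28) → C = -1745/28
  (28/9, 0) → C = 196/9

At the optimal vertex, -4p + 5q = -115 and -3p + 5q = 39.
Solving simultaneously gives p = 154, q = 501/5.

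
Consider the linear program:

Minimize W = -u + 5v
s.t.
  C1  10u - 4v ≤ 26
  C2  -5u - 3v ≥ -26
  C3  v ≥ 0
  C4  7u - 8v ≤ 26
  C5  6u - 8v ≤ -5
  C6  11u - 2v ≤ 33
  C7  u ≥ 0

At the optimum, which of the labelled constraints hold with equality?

C5 and C7

Corner points and W = -u + 5v:
  (193/58, 181/58) → W = 356/29
  (0, 26/3) → W = 130/3
  (0, 5/8) → W = 25/8

The minimum is at (0, 5/8). Substituting into each constraint, equality holds for C5 and C7; the remaining constraints have slack.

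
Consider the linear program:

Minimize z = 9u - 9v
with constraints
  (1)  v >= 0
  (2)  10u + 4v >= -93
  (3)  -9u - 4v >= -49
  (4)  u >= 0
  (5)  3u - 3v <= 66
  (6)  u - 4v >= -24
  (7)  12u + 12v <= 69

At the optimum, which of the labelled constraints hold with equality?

Feasible corners and z = 9u - 9v:
  (49/9, 0) → z = 49
  (0, 0) → z = 0
  (26/5, 11/20) → z = 837/20
  (0, 23/4) → z = -207/4

The minimum is at (0, 23/4). Substituting into each constraint, equality holds for (4) and (7); the remaining constraints have slack.

(4) and (7)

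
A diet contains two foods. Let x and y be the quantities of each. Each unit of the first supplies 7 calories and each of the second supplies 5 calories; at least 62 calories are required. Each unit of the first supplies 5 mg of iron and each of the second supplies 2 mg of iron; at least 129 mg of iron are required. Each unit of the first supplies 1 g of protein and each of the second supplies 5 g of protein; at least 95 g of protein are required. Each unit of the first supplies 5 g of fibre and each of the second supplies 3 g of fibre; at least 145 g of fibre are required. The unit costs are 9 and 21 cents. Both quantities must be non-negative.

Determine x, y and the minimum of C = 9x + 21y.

x = 20, y = 15, minimum C = 495

Vertices and C = 9x + 21y:
  (0, 129/2) → C = 2709/2
  (95, 0) → C = 855
  (97/5, 16) → C = 2553/5
  (20, 15) → C = 495
The feasible region is unbounded (it extends along (0, 1), (1, 0)), but C strictly increases along every unbounded feasible direction, so there is no improving ray and the minimum is attained at a vertex.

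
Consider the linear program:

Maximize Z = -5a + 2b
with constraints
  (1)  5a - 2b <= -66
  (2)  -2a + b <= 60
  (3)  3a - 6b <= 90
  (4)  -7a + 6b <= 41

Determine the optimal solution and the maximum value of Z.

a = -131/4, b = -251/8, maximum Z = 101

Vertices and Z = -5a + 2b:
  (-24, -27) → Z = 66
  (-157/8, -257/16) → Z = 66
  (-131/4, -251/8) → Z = 101

The binding constraints are 3a - 6b = 90 and -7a + 6b = 41.
Solving simultaneously gives a = -131/4, b = -251/8.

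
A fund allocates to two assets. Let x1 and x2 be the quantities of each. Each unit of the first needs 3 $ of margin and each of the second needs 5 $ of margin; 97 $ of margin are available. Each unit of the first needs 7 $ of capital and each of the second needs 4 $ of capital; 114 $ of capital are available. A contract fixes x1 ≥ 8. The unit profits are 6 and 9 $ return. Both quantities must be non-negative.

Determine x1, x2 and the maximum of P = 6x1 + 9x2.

Vertices and P = 6x1 + 9x2:
  (114/7, 0) → P = 684/7
  (8, 0) → P = 48
  (8, 29/2) → P = 357/2

x1 = 8, x2 = 29/2, maximum P = 357/2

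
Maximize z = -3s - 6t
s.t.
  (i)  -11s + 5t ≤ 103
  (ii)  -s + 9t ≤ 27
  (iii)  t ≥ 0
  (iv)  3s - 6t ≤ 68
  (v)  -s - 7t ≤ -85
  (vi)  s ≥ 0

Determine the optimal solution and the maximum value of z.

s = 36, t = 7, maximum z = -150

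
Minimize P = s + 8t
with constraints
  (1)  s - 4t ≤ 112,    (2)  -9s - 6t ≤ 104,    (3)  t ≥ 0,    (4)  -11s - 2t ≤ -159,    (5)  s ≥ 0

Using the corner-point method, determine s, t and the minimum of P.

The feasible region is unbounded (it extends along (0, 1), (4, 1)), but P strictly increases along every unbounded feasible direction, so there is no improving ray and the minimum is attained at a vertex.

s = 159/11, t = 0, minimum P = 159/11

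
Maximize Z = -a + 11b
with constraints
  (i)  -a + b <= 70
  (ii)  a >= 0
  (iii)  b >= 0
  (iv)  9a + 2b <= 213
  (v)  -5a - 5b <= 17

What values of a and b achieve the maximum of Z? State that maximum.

Extreme points and Z = -a + 11b:
  (0, 70) → Z = 770
  (73/11, 843/11) → Z = 9200/11
  (0, 0) → Z = 0
  (71/3, 0) → Z = -71/3

The optimum lies where -a + b = 70 and 9a + 2b = 213.
Solving simultaneously gives a = 73/11, b = 843/11.

a = 73/11, b = 843/11, maximum Z = 9200/11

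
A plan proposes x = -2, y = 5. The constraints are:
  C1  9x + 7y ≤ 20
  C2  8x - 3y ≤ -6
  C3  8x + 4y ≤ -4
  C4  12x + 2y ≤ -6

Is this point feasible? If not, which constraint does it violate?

Constraint C3: 8x + 4y = 4, which is not ≤ -4. All other constraints are satisfied.

not feasible — violates C3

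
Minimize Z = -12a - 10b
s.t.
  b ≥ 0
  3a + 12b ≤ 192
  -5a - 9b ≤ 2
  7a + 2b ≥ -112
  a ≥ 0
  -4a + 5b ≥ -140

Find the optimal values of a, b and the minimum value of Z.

Extreme points and Z = -12a - 10b:
  (0, 0) → Z = 0
  (35, 0) → Z = -420
  (0, 16) → Z = -160
  (880/21, 116/21) → Z = -11720/21

a = 880/21, b = 116/21, minimum Z = -11720/21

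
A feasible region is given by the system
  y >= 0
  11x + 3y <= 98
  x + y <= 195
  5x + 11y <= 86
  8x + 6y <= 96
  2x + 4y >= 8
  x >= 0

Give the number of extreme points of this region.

5

The feasible vertices (each the meet of two boundaries and inside every other half-plane) are:
  (98/11, 0)
  (4, 0)
  (410/53, 228/53)
  (0, 86/11)
  (0, 2)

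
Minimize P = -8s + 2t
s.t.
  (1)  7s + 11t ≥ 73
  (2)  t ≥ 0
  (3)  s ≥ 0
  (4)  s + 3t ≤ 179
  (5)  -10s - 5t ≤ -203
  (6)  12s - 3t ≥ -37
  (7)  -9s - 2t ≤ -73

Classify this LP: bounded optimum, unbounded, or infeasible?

bounded optimum

Extreme points and P = -8s + 2t:
  (179, 0) → P = -1432
  (203/10, 0) → P = -812/5
  (142/13, 2185/39) → P = 74/3
  (212/45, 1403/45) → P = 74/3
The feasible region has finitely many vertices and no improving ray; the minimum is -1432 at (179, 0).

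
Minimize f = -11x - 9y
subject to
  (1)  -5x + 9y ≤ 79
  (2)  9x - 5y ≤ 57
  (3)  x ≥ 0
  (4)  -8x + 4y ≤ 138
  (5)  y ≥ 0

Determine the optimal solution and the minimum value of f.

x = 227/14, y = 249/14, minimum f = -2369/7

Feasible corners and f = -11x - 9y:
  (227/14, 249/14) → f = -2369/7
  (0, 79/9) → f = -79
  (19/3, 0) → f = -209/3
  (0, 0) → f = 0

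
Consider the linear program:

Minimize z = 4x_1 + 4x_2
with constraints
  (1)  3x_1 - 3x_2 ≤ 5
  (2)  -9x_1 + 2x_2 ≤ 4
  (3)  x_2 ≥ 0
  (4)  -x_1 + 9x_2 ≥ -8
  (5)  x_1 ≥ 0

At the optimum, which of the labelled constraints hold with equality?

Extreme points and z = 4x_1 + 4x_2:
  (5/3, 0) → z = 20/3
  (0, 2) → z = 8
  (0, 0) → z = 0
The feasible region is unbounded (it extends along (2, 9), (1, 1)), but z strictly increases along every unbounded feasible direction, so there is no improving ray and the minimum is attained at a vertex.

The minimum is at (0, 0). Substituting into each constraint, equality holds for (3) and (5); the remaining constraints have slack.

(3) and (5)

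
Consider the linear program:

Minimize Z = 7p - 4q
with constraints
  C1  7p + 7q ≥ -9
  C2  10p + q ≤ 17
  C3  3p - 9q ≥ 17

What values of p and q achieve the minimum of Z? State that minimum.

p = 19/42, q = -73/42, minimum Z = 425/42

Corner points and Z = 7p - 4q:
  (128/63, -209/63) → Z = 1732/63
  (19/42, -73/42) → Z = 425/42
  (170/93, -119/93) → Z = 1666/93

The binding constraints are 7p + 7q = -9 and 3p - 9q = 17.
Solving simultaneously gives p = 19/42, q = -73/42.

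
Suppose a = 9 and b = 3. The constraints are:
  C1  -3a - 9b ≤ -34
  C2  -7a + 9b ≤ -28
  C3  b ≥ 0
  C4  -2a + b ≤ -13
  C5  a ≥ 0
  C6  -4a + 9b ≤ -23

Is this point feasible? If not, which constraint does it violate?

Constraint C6: -4a + 9b = -9, which is not ≤ -23. All other constraints are satisfied.

not feasible — violates C6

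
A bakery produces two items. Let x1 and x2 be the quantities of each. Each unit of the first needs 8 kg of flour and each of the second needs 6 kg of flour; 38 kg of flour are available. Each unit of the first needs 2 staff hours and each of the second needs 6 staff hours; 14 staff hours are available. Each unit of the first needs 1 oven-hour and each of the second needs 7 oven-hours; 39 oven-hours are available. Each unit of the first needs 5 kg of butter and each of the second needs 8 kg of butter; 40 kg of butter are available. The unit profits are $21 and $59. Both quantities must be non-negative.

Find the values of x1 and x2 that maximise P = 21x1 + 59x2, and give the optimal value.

x1 = 4, x2 = 1, maximum P = 143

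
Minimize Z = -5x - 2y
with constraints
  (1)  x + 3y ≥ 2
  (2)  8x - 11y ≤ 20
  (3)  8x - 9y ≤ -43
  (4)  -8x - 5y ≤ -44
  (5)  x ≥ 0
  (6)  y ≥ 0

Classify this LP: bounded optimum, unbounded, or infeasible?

From the feasible point (181/112, 87/14), moving in the direction (0, 1) keeps every constraint satisfied while Z decreases without bound.

unbounded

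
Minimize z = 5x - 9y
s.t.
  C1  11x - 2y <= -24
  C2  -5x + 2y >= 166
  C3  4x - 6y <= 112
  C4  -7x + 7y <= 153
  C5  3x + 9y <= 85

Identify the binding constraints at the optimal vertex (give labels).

C2 and C4

Vertices and z = 5x - 9y:
  (-610/11, -612/11) → z = 2458/11
  (-856/21, -397/21) → z = -101/3
  (-851/7, -698/7) → z = 2027/7

The minimum is at (-856/21, -397/21). Substituting into each constraint, equality holds for C2 and C4; the remaining constraints have slack.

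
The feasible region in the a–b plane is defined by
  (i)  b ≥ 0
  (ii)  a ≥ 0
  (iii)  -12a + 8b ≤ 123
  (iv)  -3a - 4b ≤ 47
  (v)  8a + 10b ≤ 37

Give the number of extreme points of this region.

Of the 10 pairwise boundary intersections, those satisfying every inequality are:
  (0, 0)
  (37/8, 0)
  (0, 37/10)

3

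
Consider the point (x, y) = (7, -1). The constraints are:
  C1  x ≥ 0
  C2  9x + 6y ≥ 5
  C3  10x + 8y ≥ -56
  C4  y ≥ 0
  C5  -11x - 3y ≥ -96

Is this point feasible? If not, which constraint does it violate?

Constraint C4: y = -1, which is not ≥ 0. All other constraints are satisfied.

not feasible — violates C4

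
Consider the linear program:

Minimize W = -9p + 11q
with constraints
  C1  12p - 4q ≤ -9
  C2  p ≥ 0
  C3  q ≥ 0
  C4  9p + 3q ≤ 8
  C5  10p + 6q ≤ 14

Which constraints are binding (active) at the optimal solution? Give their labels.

C1 and C2

Corner points and W = -9p + 11q:
  (0, 9/4) → W = 99/4
  (1/56, 129/56) → W = 705/28
  (0, 7/3) → W = 77/3

The minimum is at (0, 9/4). Substituting into each constraint, equality holds for C1 and C2; the remaining constraints have slack.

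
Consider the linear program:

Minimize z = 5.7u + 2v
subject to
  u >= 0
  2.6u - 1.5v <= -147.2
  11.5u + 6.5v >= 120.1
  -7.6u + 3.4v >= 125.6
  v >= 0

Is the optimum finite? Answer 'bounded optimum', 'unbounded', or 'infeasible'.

bounded optimum

Extreme points and z = 5.7u + 2v:
  (0, 1472/15) → z = 2944/15
  (121.90625, 309.4375) → z = 1313.740625
The feasible region has finitely many vertices and no improving ray; the minimum is 2944/15 at (0, 1472/15).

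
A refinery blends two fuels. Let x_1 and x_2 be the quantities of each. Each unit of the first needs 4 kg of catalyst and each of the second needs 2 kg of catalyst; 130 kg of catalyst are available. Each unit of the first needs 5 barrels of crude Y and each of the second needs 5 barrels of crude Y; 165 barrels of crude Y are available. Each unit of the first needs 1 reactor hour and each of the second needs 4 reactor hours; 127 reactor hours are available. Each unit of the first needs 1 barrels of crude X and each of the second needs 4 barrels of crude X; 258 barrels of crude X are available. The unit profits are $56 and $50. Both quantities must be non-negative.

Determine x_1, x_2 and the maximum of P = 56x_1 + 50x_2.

Feasible corners and P = 56x_1 + 50x_2:
  (0, 0) → P = 0
  (0, 127/4) → P = 3175/2
  (65/2, 0) → P = 1820
  (32, 1) → P = 1842
  (5/3, 94/3) → P = 1660

The optimum lies where 4x_1 + 2x_2 = 130 and 5x_1 + 5x_2 = 165.
Solving simultaneously gives x_1 = 32, x_2 = 1.

x_1 = 32, x_2 = 1, maximum P = 1842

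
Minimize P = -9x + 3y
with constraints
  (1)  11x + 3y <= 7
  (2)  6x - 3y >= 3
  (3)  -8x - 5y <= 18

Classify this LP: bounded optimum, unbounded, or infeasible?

Extreme points and P = -9x + 3y:
  (10/17, 3/17) → P = -81/17
  (89/31, -254/31) → P = -1563/31
  (-13/18, -22/9) → P = -5/6
The feasible region has finitely many vertices and no improving ray; the minimum is -1563/31 at (89/31, -254/31).

bounded optimum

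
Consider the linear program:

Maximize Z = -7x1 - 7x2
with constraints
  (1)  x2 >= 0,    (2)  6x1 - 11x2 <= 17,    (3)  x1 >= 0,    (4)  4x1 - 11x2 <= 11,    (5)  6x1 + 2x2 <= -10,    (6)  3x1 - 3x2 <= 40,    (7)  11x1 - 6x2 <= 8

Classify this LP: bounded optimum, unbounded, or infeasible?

The boundaries x2 = 0 and x1 = 0 meet at (0, 0), but that point violates 6x1 + 2x2 ≤ -10. Every candidate vertex is excluded by some other constraint, so the feasible region is empty.

infeasible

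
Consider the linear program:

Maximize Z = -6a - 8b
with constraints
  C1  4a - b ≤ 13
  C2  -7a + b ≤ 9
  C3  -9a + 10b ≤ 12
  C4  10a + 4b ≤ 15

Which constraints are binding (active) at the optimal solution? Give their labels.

C1 and C2

Vertices and Z = -6a - 8b:
  (-22/3, -127/3) → Z = 1148/3
  (67/26, -35/13) → Z = 79/13
  (-78/61, 3/61) → Z = 444/61
  (3/4, 15/8) → Z = -39/2

The maximum is at (-22/3, -127/3). Substituting into each constraint, equality holds for C1 and C2; the remaining constraints have slack.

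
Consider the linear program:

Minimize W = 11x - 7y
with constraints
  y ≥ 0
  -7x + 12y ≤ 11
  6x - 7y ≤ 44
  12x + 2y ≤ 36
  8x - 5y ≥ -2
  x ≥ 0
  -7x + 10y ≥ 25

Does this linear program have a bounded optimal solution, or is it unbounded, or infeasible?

The boundaries y = 0 and 12x + 2y = 36 meet at (3, 0), but that point violates -7x + 10y ≥ 25. Every candidate vertex is excluded by some other constraint, so the feasible region is empty.

infeasible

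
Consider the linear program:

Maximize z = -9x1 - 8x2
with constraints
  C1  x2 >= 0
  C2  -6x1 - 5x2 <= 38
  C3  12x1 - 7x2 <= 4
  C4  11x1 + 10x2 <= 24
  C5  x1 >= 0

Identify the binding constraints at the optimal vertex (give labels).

Extreme points and z = -9x1 - 8x2:
  (1/3, 0) → z = -3
  (0, 0) → z = 0
  (208/197, 244/197) → z = -3824/197
  (0, 12/5) → z = -96/5

The maximum is at (0, 0). Substituting into each constraint, equality holds for C1 and C5; the remaining constraints have slack.

C1 and C5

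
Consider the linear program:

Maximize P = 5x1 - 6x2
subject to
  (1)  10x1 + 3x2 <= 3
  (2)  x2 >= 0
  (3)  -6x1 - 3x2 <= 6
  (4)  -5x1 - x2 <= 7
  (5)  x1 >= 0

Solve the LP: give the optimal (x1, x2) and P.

x1 = 3/10, x2 = 0, maximum P = 3/2

Extreme points and P = 5x1 - 6x2:
  (3/10, 0) → P = 3/2
  (0, 1) → P = -6
  (0, 0) → P = 0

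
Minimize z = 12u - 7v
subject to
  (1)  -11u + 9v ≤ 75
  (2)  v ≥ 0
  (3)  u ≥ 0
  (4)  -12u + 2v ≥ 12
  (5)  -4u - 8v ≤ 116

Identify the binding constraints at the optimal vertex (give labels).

(1) and (3)

Extreme points and z = 12u - 7v:
  (0, 25/3) → z = -175/3
  (21/43, 384/43) → z = -2436/43
  (0, 6) → z = -42

The minimum is at (0, 25/3). Substituting into each constraint, equality holds for (1) and (3); the remaining constraints have slack.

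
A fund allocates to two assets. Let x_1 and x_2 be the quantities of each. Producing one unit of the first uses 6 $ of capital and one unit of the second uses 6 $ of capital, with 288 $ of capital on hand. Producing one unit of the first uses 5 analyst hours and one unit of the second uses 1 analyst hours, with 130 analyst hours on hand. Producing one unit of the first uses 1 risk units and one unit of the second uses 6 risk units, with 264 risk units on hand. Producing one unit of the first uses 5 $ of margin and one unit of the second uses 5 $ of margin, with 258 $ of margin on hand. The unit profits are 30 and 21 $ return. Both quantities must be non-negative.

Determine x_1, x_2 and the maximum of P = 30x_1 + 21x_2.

x_1 = 41/2, x_2 = 55/2, maximum P = 2385/2

At the optimal vertex, 6x_1 + 6x_2 = 288 and 5x_1 + x_2 = 130.
Solving simultaneously gives x_1 = 41/2, x_2 = 55/2.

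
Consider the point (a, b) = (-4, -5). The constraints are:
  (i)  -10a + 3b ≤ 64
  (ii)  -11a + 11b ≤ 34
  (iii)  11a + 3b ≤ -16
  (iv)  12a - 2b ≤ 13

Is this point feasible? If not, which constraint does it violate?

feasible

(i): 25 ≤ 64 ✓
(ii): -11 ≤ 34 ✓
(iii): -59 ≤ -16 ✓
(iv): -38 ≤ 13 ✓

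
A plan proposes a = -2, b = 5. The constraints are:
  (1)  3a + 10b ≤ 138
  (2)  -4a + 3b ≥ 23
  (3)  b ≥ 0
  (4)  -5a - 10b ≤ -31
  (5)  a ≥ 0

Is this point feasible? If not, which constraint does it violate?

not feasible — violates (5)

Constraint (5): a = -2, which is not ≥ 0. All other constraints are satisfied.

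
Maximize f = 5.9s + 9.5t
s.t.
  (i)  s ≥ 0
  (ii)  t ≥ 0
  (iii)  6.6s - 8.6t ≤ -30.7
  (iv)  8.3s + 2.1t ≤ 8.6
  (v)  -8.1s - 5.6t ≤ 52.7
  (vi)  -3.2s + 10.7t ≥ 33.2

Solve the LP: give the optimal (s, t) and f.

Extreme points and f = 5.9s + 9.5t:
  (0, 307/86) → f = 5833/172
  (0, 86/21) → f = 817/21
  (949/8524, 31157/8524) → f = 1507953/42620

The binding constraints are s = 0 and 8.3s + 2.1t = 8.6.
Solving simultaneously gives s = 0, t = 86/21.

s = 0, t = 86/21, maximum f = 817/21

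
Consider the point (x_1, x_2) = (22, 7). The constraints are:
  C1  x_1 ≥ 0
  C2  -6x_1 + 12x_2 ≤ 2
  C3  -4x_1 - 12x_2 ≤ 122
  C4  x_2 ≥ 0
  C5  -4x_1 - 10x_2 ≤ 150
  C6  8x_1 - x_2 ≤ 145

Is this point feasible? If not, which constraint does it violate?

Constraint C6: 8x_1 - x_2 = 169, which is not ≤ 145. All other constraints are satisfied.

not feasible — violates C6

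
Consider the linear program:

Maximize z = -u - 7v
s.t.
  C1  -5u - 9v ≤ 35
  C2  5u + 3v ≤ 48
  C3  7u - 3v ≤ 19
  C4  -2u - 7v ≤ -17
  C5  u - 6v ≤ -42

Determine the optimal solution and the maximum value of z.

Feasible corners and z = -u - 7v:
  (-398/17, 155/17) → z = -687/17
  (54/11, 86/11) → z = -656/11
  (-192/19, 101/19) → z = -515/19
The feasible region is unbounded (it extends along (-9, 5), (-3, 5)), but z strictly decreases along every unbounded feasible direction, so there is no improving ray and the maximum is attained at a vertex.

The binding constraints are -2u - 7v = -17 and u - 6v = -42.
Solving simultaneously gives u = -192/19, v = 101/19.

u = -192/19, v = 101/19, maximum z = -515/19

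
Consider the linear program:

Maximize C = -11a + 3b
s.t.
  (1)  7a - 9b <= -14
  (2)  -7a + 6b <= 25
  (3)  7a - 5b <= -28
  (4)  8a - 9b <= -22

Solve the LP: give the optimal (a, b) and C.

a = -31/5, b = -46/15, maximum C = 59

Vertices and C = -11a + 3b:
  (-43/7, -3) → C = 410/7
  (-31/5, -46/15) → C = 59
  (-142/23, -70/23) → C = 1352/23

At the optimal vertex, -7a + 6b = 25 and 8a - 9b = -22.
Solving simultaneously gives a = -31/5, b = -46/15.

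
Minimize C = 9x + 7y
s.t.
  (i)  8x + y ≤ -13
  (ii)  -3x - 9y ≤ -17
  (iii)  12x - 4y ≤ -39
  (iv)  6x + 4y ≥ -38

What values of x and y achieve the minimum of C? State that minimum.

x = -205/21, y = 36/7, minimum C = -363/7

Feasible corners and C = 9x + 7y:
  (-91/44, 39/11) → C = 273/44
  (-283/120, 107/40) → C = -5/2
  (-205/21, 36/7) → C = -363/7
The feasible region is unbounded (it extends along (-1, 8), (-2, 3)), but C strictly increases along every unbounded feasible direction, so there is no improving ray and the minimum is attained at a vertex.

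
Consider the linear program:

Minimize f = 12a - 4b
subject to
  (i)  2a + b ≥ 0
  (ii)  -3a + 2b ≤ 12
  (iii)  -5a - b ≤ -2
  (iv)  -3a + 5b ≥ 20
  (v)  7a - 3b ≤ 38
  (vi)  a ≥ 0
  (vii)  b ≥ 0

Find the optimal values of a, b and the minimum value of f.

Vertices and f = 12a - 4b:
  (112/5, 198/5) → f = 552/5
  (0, 6) → f = -24
  (125/13, 127/13) → f = 992/13
  (0, 4) → f = -16

The optimum lies where -3a + 2b = 12 and a = 0.
Solving simultaneously gives a = 0, b = 6.

a = 0, b = 6, minimum f = -24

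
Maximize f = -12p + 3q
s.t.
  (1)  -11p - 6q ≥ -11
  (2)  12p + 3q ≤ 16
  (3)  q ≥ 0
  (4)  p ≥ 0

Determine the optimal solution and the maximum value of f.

p = 0, q = 11/6, maximum f = 11/2

Vertices and f = -12p + 3q:
  (1, 0) → f = -12
  (0, 11/6) → f = 11/2
  (0, 0) → f = 0

The optimum lies where -11p - 6q = -11 and p = 0.
Solving simultaneously gives p = 0, q = 11/6.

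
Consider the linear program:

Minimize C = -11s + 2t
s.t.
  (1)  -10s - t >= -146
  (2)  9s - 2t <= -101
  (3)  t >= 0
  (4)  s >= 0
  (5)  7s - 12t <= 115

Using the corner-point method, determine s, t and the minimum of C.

s = 191/29, t = 2324/29, minimum C = 2547/29

Extreme points and C = -11s + 2t:
  (191/29, 2324/29) → C = 2547/29
  (0, 146) → C = 292
  (0, 101/2) → C = 101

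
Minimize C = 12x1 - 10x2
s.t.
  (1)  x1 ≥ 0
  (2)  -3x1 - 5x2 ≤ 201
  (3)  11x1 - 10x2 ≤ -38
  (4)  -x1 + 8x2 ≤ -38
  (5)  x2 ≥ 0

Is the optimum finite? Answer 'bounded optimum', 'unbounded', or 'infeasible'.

infeasible

The boundaries x1 = 0 and 11x1 - 10x2 = -38 meet at (0, 19/5), but that point violates -x1 + 8x2 ≤ -38. Every candidate vertex is excluded by some other constraint, so the feasible region is empty.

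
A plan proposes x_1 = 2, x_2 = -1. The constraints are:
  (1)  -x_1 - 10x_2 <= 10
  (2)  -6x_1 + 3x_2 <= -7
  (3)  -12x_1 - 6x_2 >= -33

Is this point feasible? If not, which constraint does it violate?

(1): 8 ≤ 10 ✓
(2): -15 ≤ -7 ✓
(3): -18 ≥ -33 ✓

feasible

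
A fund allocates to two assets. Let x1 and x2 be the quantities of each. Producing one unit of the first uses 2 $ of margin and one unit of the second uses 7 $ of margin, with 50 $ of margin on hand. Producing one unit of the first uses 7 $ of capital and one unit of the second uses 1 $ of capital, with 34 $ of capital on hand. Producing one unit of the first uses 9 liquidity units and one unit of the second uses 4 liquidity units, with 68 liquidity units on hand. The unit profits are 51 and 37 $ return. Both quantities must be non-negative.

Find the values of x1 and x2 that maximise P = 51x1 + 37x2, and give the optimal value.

Corner points and P = 51x1 + 37x2:
  (0, 0) → P = 0
  (0, 50/7) → P = 1850/7
  (34/7, 0) → P = 1734/7
  (4, 6) → P = 426

x1 = 4, x2 = 6, maximum P = 426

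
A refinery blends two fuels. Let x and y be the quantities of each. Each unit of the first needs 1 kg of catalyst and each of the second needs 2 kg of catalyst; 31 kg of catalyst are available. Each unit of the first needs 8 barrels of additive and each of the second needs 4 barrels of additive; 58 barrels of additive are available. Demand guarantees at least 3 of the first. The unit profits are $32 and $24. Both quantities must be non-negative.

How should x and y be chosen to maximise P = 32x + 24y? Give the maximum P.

Corner points and P = 32x + 24y:
  (29/4, 0) → P = 232
  (3, 0) → P = 96
  (3, 17/2) → P = 300

The binding constraints are 8x + 4y = 58 and x = 3.
Solving simultaneously gives x = 3, y = 17/2.

x = 3, y = 17/2, maximum P = 300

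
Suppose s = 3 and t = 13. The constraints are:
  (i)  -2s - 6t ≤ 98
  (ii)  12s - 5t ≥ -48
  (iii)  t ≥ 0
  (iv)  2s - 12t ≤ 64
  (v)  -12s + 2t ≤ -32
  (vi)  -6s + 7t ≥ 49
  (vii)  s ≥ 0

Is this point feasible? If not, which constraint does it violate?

Constraint (v): -12s + 2t = -10, which is not ≤ -32. All other constraints are satisfied.

not feasible — violates (v)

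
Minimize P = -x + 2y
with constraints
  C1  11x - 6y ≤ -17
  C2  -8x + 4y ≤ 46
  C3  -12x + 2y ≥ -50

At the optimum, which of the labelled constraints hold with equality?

C1 and C2

Vertices and P = -x + 2y:
  (-52, -185/2) → P = -133
  (167/25, 377/25) → P = 587/25
  (73/8, 119/4) → P = 403/8

The minimum is at (-52, -185/2). Substituting into each constraint, equality holds for C1 and C2; the remaining constraints have slack.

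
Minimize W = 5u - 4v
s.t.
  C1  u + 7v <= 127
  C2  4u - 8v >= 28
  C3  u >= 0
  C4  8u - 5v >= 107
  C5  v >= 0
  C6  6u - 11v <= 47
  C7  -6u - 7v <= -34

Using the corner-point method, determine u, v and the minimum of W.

u = 179/11, v = 51/11, minimum W = 691/11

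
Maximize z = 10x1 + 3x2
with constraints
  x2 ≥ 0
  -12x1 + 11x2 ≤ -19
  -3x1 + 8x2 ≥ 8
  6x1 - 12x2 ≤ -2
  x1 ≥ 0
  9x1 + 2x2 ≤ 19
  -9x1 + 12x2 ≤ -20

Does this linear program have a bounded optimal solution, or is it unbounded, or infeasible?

The boundaries 6x1 - 12x2 = -2 and -9x1 + 12x2 = -20 meet at (22/3, 23/6), but that point violates 9x1 + 2x2 ≤ 19. Every candidate vertex is excluded by some other constraint, so the feasible region is empty.

infeasible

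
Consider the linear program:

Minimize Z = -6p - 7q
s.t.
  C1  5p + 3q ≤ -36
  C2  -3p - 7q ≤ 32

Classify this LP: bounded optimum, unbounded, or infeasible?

unbounded

From the feasible point (-6, -2), moving in the direction (-3, 5) keeps every constraint satisfied while Z decreases without bound.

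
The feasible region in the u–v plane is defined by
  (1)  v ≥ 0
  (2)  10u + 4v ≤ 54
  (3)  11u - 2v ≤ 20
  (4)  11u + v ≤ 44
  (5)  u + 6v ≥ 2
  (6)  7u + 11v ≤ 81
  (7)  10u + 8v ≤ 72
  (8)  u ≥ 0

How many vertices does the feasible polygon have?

Pairwise boundary intersections that survive every other constraint:
  (31/17, 1/34)
  (76/27, 148/27)
  (0, 1/3)
  (8/3, 17/3)
  (0, 81/11)

5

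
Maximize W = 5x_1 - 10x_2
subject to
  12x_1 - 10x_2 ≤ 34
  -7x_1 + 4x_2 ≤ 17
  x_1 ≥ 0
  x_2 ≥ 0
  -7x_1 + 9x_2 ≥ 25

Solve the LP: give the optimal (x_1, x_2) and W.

x_1 = 0, x_2 = 25/9, maximum W = -250/9

The feasible region is unbounded (it extends along (5, 6), (4, 7)), but W strictly decreases along every unbounded feasible direction, so there is no improving ray and the maximum is attained at a vertex.

The binding constraints are x_1 = 0 and -7x_1 + 9x_2 = 25.
Solving simultaneously gives x_1 = 0, x_2 = 25/9.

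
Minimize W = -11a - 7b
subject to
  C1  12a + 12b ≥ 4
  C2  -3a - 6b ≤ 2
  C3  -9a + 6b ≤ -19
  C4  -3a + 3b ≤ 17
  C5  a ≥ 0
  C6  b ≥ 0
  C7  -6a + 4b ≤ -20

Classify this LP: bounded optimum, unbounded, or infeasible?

From the feasible point (64/3, 27), moving in the direction (1, 0) keeps every constraint satisfied while W decreases without bound.

unbounded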